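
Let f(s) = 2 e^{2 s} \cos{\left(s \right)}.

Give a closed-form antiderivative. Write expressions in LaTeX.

Since d/ds undoes antidifferentiation here, F'(s) = f(s) is required of F(s).
Check: d/ds[\frac{2 e^{2 s} \sin{\left(s \right)}}{5} + \frac{4 e^{2 s} \cos{\left(s \right)}}{5}] = 2 e^{2 s} \cos{\left(s \right)} = f(s).

An antiderivative is F(s) = \frac{2 e^{2 s} \sin{\left(s \right)}}{5} + \frac{4 e^{2 s} \cos{\left(s \right)}}{5}.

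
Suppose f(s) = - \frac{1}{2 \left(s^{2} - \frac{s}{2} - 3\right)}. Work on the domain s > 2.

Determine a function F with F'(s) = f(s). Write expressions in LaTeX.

An antiderivative is F(s) = - \frac{\log{\left(s - 2 \right)}}{7} + \frac{\log{\left(s + \frac{3}{2} \right)}}{7}.

The denominator factors as \left(s - 2\right) \left(2 s + 3\right); partial fractions split f into directly integrable pieces: \frac{2}{7 \left(2 s + 3\right)} - \frac{1}{7 \left(s - 2\right)}.
Check: d/ds[- \frac{\log{\left(s - 2 \right)}}{7} + \frac{\log{\left(s + \frac{3}{2} \right)}}{7}] = - \frac{1}{2 s^{2} - s - 6}, which equals f(s).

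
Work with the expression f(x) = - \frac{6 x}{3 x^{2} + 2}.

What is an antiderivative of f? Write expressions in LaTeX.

An antiderivative is F(x) = - \log{\left(\frac{3 x^{2}}{2} + 1 \right)}.

The substitution u = \frac{3 x^{2}}{2} + 1 works: f is exactly (dF/du)*(du/dx) for that inner function.
Check: d/dx[- \log{\left(\frac{3 x^{2}}{2} + 1 \right)}] = - \frac{6 x}{3 x^{2} + 2} = f(x).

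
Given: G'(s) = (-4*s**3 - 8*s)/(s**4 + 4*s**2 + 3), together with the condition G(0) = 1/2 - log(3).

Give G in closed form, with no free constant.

The substitution u = s**4 + 4*s**2 + 3 works: G'(s) is exactly (dG/du)*(du/ds) for that inner function.
A general antiderivative is -log(s**4 + 4*s**2 + 3) + C.
The condition gives C = 1/2 - log(3) - (-log(3)) = 1/2.
So G(s) = 1/2 - log(s**4 + 4*s**2 + 3).
Check: d/ds[1/2 - log(s**4 + 4*s**2 + 3)] = (-4*s**3 - 8*s)/(s**4 + 4*s**2 + 3) = G'(s).

G(s) = 1/2 - log(s**4 + 4*s**2 + 3)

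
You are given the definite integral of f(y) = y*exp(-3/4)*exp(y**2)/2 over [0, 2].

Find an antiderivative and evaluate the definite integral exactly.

Antiderivative: F(y) = exp(-3/4)*exp(y**2)/4; value = -exp(-3/4)/4 + exp(13/4)/4

f matches the chain-rule pattern g'(h)*h' with inner function h(y) = y**2 - 3/4; substituting u = h(y) collapses the integral.
F(y) = exp(-3/4)*exp(y**2)/4 is an antiderivative of f.
Check: d/dy[exp(-3/4)*exp(y**2)/4] = y*exp(-3/4)*exp(y**2)/2 = f(y).
F(2) = exp(13/4)/4; F(0) = exp(-3/4)/4.
Integral = F(2) - F(0) = -exp(-3/4)/4 + exp(13/4)/4.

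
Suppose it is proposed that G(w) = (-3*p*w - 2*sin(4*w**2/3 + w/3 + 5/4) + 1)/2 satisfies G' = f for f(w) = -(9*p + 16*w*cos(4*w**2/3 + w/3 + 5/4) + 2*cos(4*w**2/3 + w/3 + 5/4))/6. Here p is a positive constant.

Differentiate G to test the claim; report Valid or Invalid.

Valid - the claim checks out under differentiation.

d/dw[G] = -3*p/2 - 8*w*cos(4*w**2/3 + w/3 + 5/4)/3 - cos(4*w**2/3 + w/3 + 5/4)/3
This equals f(w) exactly, so the claim holds.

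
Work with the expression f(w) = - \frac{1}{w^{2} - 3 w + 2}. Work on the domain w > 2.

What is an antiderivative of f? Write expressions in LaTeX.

An antiderivative is F(w) = - \log{\left(w - 2 \right)} + \log{\left(w - 1 \right)}.

Factor the denominator (\left(w - 2\right) \left(w - 1\right)) and decompose: f = \frac{1}{w - 1} - \frac{1}{w - 2}; each piece integrates to a log, atan, or power term.
Check: d/dw[- \log{\left(w - 2 \right)} + \log{\left(w - 1 \right)}] = - \frac{1}{w^{2} - 3 w + 2} = f(w).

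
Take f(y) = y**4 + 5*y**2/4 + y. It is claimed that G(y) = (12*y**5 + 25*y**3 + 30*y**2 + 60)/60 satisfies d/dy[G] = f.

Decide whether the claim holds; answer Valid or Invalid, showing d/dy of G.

d/dy[G] = y**4 + 5*y**2/4 + y
This equals f(y) exactly, so the claim holds.

Valid: G'(y) = f(y).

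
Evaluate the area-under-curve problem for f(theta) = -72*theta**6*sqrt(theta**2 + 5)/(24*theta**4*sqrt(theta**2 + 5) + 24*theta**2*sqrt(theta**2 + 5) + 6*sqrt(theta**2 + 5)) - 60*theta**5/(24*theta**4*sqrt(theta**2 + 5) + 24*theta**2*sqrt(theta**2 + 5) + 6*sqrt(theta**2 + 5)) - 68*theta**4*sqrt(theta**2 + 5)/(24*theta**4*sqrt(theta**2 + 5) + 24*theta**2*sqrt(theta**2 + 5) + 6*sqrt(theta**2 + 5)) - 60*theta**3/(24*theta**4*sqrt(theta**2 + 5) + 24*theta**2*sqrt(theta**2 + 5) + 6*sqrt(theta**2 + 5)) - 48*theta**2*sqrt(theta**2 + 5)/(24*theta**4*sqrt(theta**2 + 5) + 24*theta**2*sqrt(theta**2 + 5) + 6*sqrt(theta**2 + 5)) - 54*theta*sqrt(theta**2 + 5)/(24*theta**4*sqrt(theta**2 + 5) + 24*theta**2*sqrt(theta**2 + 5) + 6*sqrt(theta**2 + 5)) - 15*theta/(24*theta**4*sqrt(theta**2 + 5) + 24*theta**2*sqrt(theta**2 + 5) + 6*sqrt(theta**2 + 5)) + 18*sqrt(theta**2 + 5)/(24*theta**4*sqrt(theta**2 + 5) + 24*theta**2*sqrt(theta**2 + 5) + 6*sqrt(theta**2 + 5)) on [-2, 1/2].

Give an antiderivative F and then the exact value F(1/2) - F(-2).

Antiderivative: F(theta) = -5*sqrt(theta**2 + 5)/2 + 2*(-theta**5 - theta**3/3 + theta**2/4 + 3*theta/2 + 5/4)/(2*theta**2 + 1); value = 565/216 - 5*sqrt(21)/4

The integrand splits into summands that can be handled one at a time.
F(theta) = -5*sqrt(theta**2 + 5)/2 + 2*(-theta**5 - theta**3/3 + theta**2/4 + 3*theta/2 + 5/4)/(2*theta**2 + 1) is an antiderivative of f.
Check: d/dtheta[-5*sqrt(theta**2 + 5)/2 + 2*(-theta**5 - theta**3/3 + theta**2/4 + 3*theta/2 + 5/4)/(2*theta**2 + 1)] = (-72*theta**6*sqrt(theta**2 + 5) - 60*theta**5 - 68*theta**4*sqrt(theta**2 + 5) - 60*theta**3 - 48*theta**2*sqrt(theta**2 + 5) - 54*theta*sqrt(theta**2 + 5) - 15*theta + 18*sqrt(theta**2 + 5))/(24*theta**4*sqrt(theta**2 + 5) + 24*theta**2*sqrt(theta**2 + 5) + 6*sqrt(theta**2 + 5)), which equals f(theta).
F(1/2) = 191/72 - 5*sqrt(21)/4; F(-2) = 1/27.
Integral = F(1/2) - F(-2) = 565/216 - 5*sqrt(21)/4.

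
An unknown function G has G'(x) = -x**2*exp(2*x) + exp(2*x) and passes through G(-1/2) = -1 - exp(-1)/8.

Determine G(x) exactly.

Recognize the product-rule pattern: G'(x) = u'v + uv' with u = -x**2/2 + x/2 + 1/4, v = exp(2*x), so integration by parts undoes it.
A general antiderivative is (-2*x**2 + 2*x + 1)*exp(2*x)/4 + C.
The condition gives C = -1 - exp(-1)/8 - (-exp(-1)/8) = -1.
So G(x) = (-2*x**2 + 2*x + 1)*exp(2*x)/4 - 1.
Check: d/dx[(-2*x**2 + 2*x + 1)*exp(2*x)/4 - 1] = -x**2*exp(2*x) + exp(2*x) = G'(x).

G(x) = (-2*x**2 + 2*x + 1)*exp(2*x)/4 - 1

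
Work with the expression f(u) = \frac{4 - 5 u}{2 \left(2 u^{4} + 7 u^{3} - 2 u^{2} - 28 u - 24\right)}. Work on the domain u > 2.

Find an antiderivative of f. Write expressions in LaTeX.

The denominator factors as 2 \left(u - 2\right) \left(u + 2\right)^{2} \left(2 u + 3\right); partial fractions split f into directly integrable pieces: - \frac{46}{7 \left(2 u + 3\right)} + \frac{53}{16 \left(u + 2\right)} + \frac{7}{4 \left(u + 2\right)^{2}} - \frac{3}{112 \left(u - 2\right)}.
Check: d/du[- \frac{3 \log{\left(u - 2 \right)}}{112} - \frac{23 \log{\left(u + \frac{3}{2} \right)}}{7} + \frac{53 \log{\left(u + 2 \right)}}{16} - \frac{7}{4 u + 8}] = \frac{4 - 5 u}{4 u^{4} + 14 u^{3} - 4 u^{2} - 56 u - 48}, which equals f(u).

An antiderivative is F(u) = - \frac{3 \log{\left(u - 2 \right)}}{112} - \frac{23 \log{\left(u + \frac{3}{2} \right)}}{7} + \frac{53 \log{\left(u + 2 \right)}}{16} - \frac{7}{4 u + 8}.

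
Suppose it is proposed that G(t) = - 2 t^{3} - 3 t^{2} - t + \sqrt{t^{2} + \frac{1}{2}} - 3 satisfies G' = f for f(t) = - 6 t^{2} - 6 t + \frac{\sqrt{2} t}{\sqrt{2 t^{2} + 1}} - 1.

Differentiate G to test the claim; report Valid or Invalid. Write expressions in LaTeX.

Valid: G'(t) = f(t).

d/dt[G] = \frac{- 6 t^{2} \sqrt{2 t^{2} + 1} - 6 t \sqrt{2 t^{2} + 1} + \sqrt{2} t - \sqrt{2 t^{2} + 1}}{\sqrt{2 t^{2} + 1}}
This equals f(t) exactly, so the claim holds.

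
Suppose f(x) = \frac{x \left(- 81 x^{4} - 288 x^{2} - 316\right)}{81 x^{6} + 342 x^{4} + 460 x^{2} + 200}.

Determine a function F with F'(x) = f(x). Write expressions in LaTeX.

A first test for any F(x): its x-derivative must equal f(x) identically.
Check: d/dx[\frac{- \left(9 x^{2} + 10\right) \log{\left(\frac{3 x^{2}}{2} + 3 \right)} + 12}{2 \left(9 x^{2} + 10\right)}] = \frac{- 81 x^{5} - 288 x^{3} - 316 x}{81 x^{6} + 342 x^{4} + 460 x^{2} + 200}, which equals f(x).

An antiderivative is F(x) = \frac{- \left(9 x^{2} + 10\right) \log{\left(\frac{3 x^{2}}{2} + 3 \right)} + 12}{2 \left(9 x^{2} + 10\right)}.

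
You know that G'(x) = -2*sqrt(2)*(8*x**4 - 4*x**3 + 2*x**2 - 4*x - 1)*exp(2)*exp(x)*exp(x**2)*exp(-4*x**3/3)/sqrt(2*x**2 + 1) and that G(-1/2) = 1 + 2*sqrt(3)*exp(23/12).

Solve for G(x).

Recognize the product-rule pattern: G'(x) = u'v + uv' with u = 2*sqrt(4*x**2 + 2), v = exp(-4*x**3/3 + x**2 + x + 2), so integration by parts undoes it.
A general antiderivative is 2*sqrt(4*x**2 + 2)*exp(-4*x**3/3 + x**2 + x + 2) + C.
The condition gives C = 1 + 2*sqrt(3)*exp(23/12) - (2*sqrt(3)*exp(23/12)) = 1.
So G(x) = 2*sqrt(4*x**2 + 2)*exp(-4*x**3/3 + x**2 + x + 2) + 1.
Check: d/dx[2*sqrt(4*x**2 + 2)*exp(-4*x**3/3 + x**2 + x + 2) + 1] = (-16*sqrt(2)*x**4*exp(2)*exp(x)*exp(x**2)*exp(-4*x**3/3) + 8*sqrt(2)*x**3*exp(2)*exp(x)*exp(x**2)*exp(-4*x**3/3) - 4*sqrt(2)*x**2*exp(2)*exp(x)*exp(x**2)*exp(-4*x**3/3) + 8*sqrt(2)*x*exp(2)*exp(x)*exp(x**2)*exp(-4*x**3/3) + 2*sqrt(2)*exp(2)*exp(x)*exp(x**2)*exp(-4*x**3/3))/sqrt(2*x**2 + 1), which equals G'(x).

G(x) = 2*sqrt(4*x**2 + 2)*exp(-4*x**3/3 + x**2 + x + 2) + 1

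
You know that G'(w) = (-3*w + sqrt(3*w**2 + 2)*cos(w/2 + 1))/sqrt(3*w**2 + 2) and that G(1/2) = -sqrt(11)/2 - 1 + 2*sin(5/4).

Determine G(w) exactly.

The proposed G(w) is checked by its d/dw: the result must match the given G'(w).
A general antiderivative is -sqrt(3*w**2 + 2) + 2*sin(w/2 + 1) + C.
The condition gives C = -sqrt(11)/2 - 1 + 2*sin(5/4) - (-sqrt(11)/2 + 2*sin(5/4)) = -1.
So G(w) = -sqrt(3*w**2 + 2) + 2*sin(w/2 + 1) - 1.
Check: d/dw[-sqrt(3*w**2 + 2) + 2*sin(w/2 + 1) - 1] = (-3*w + sqrt(3*w**2 + 2)*cos(w/2 + 1))/sqrt(3*w**2 + 2) = G'(w).

G(w) = -sqrt(3*w**2 + 2) + 2*sin(w/2 + 1) - 1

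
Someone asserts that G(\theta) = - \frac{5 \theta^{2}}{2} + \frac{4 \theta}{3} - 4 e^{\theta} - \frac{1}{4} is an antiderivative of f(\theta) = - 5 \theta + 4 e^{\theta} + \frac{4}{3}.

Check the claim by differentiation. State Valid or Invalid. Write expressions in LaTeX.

Invalid: d/d\theta[G] - f = - 8 e^{\theta}, which is not 0.

d/d\theta[G] = - 5 \theta - 4 e^{\theta} + \frac{4}{3}
d/d\theta[G] - f(\theta) = - 8 e^{\theta} != 0.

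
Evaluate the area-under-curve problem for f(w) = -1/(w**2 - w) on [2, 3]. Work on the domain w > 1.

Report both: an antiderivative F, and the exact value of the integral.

Antiderivative: F(w) = log(w) - log(w - 1); value = -2*log(2) + log(3)

The denominator factors as w*(w - 1); partial fractions split f into directly integrable pieces: -1/(w - 1) + 1/w.
F(w) = log(w) - log(w - 1) is an antiderivative of f.
Check: d/dw[log(w) - log(w - 1)] = -1/(w**2 - w) = f(w).
F(3) = -log(2) + log(3); F(2) = log(2).
Integral = F(3) - F(2) = -2*log(2) + log(3).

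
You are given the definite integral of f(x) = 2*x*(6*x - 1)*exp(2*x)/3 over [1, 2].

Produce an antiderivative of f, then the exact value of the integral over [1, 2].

f has the shape u'v + uv' for u = 2*x**2 - 7*x/3 + 7/6 and v = exp(2*x) — it is the derivative of the product u*v.
F(x) = 2*x**2*exp(2*x) - 7*x*exp(2*x)/3 + 7*exp(2*x)/6 is an antiderivative of f.
Check: d/dx[2*x**2*exp(2*x) - 7*x*exp(2*x)/3 + 7*exp(2*x)/6] = 4*x**2*exp(2*x) - 2*x*exp(2*x)/3, which equals f(x).
F(2) = 9*exp(4)/2; F(1) = 5*exp(2)/6.
Integral = F(2) - F(1) = -5*exp(2)/6 + 9*exp(4)/2.

Antiderivative: F(x) = 2*x**2*exp(2*x) - 7*x*exp(2*x)/3 + 7*exp(2*x)/6; value = -5*exp(2)/6 + 9*exp(4)/2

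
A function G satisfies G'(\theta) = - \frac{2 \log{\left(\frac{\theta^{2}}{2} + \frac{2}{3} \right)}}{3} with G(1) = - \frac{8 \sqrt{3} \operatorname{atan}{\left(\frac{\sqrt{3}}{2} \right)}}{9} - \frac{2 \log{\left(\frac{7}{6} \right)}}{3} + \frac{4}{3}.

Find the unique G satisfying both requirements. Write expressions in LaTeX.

Since d/d\theta undoes antidifferentiation here, G(\theta) must give back the stated G'(\theta).
A general antiderivative is - \frac{2 \theta \log{\left(\frac{\theta^{2}}{2} + \frac{2}{3} \right)}}{3} + \frac{4 \theta}{3} - \frac{8 \sqrt{3} \operatorname{atan}{\left(\frac{\sqrt{3} \theta}{2} \right)}}{9} + C.
The condition gives C = - \frac{8 \sqrt{3} \operatorname{atan}{\left(\frac{\sqrt{3}}{2} \right)}}{9} - \frac{2 \log{\left(\frac{7}{6} \right)}}{3} + \frac{4}{3} - (- \frac{8 \sqrt{3} \operatorname{atan}{\left(\frac{\sqrt{3}}{2} \right)}}{9} - \frac{2 \log{\left(\frac{7}{6} \right)}}{3} + \frac{4}{3}) = 0.
So G(\theta) = - \frac{2 \left(3 \theta \log{\left(\frac{\theta^{2}}{2} + \frac{2}{3} \right)} - 6 \theta + 4 \sqrt{3} \operatorname{atan}{\left(\frac{\sqrt{3} \theta}{2} \right)}\right)}{9}.
Check: d/d\theta[- \frac{2 \left(3 \theta \log{\left(\frac{\theta^{2}}{2} + \frac{2}{3} \right)} - 6 \theta + 4 \sqrt{3} \operatorname{atan}{\left(\frac{\sqrt{3} \theta}{2} \right)}\right)}{9}] = - \frac{2 \log{\left(3 \theta^{2} + 4 \right)}}{3} + \frac{2 \log{\left(6 \right)}}{3}, which equals G'(\theta).

G(\theta) = - \frac{2 \left(3 \theta \log{\left(\frac{\theta^{2}}{2} + \frac{2}{3} \right)} - 6 \theta + 4 \sqrt{3} \operatorname{atan}{\left(\frac{\sqrt{3} \theta}{2} \right)}\right)}{9}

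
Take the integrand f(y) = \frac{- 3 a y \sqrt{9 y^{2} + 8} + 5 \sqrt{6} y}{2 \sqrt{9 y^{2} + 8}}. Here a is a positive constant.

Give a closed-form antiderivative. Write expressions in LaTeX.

For F(y) to be correct the identity F'(y) - f(y) = 0 must hold.
Check: d/dy[\frac{- 27 a y^{2} + 10 \sqrt{6} \sqrt{9 y^{2} + 8}}{36}] = \frac{- 3 a y \sqrt{9 y^{2} + 8} + 5 \sqrt{6} y}{2 \sqrt{9 y^{2} + 8}} = f(y).

An antiderivative is F(y) = \frac{- 27 a y^{2} + 10 \sqrt{6} \sqrt{9 y^{2} + 8}}{36}.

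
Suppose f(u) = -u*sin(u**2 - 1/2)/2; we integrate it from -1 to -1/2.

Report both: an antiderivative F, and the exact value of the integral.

Antiderivative: F(u) = cos(u**2 - 1/2)/4; value = -cos(1/2)/4 + cos(1/4)/4

f matches the chain-rule pattern g'(h)*h' with inner function h(u) = u**2 - 1/2; substituting w = h(u) collapses the integral.
F(u) = cos(u**2 - 1/2)/4 is an antiderivative of f.
Check: d/du[cos(u**2 - 1/2)/4] = -u*sin(u**2 - 1/2)/2 = f(u).
F(-1/2) = cos(1/4)/4; F(-1) = cos(1/2)/4.
Integral = F(-1/2) - F(-1) = -cos(1/2)/4 + cos(1/4)/4.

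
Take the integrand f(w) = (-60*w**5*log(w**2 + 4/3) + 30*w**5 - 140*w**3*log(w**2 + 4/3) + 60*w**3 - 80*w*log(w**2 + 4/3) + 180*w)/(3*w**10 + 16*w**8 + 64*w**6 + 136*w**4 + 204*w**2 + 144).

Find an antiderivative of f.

f has the shape u'v + uv' for u = 5/(w**4 + 2*w**2 + 6) and v = log(w**2 + 4/3) — it is the derivative of the product u*v.
Check: d/dw[5*log(w**2 + 4/3)/(w**4 + 2*w**2 + 6)] = (-60*w**5*log(w**2 + 4/3) + 30*w**5 - 140*w**3*log(w**2 + 4/3) + 60*w**3 - 80*w*log(w**2 + 4/3) + 180*w)/(3*w**10 + 16*w**8 + 64*w**6 + 136*w**4 + 204*w**2 + 144) = f(w).

An antiderivative is F(w) = 5*log(w**2 + 4/3)/(w**4 + 2*w**2 + 6).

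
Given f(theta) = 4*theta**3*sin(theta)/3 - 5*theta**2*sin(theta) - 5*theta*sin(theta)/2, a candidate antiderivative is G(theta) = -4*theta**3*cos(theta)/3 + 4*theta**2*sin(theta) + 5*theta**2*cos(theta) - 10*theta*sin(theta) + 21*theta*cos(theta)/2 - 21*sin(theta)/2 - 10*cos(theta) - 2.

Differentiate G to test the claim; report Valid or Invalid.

Valid - the claim checks out under differentiation.

d/dtheta[G] = 4*theta**3*sin(theta)/3 - 5*theta**2*sin(theta) - 5*theta*sin(theta)/2
This equals f(theta) exactly, so the claim holds.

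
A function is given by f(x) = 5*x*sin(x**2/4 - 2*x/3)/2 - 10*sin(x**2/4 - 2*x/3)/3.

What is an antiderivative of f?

The substitution u = x**2/4 - 2*x/3 works: f is exactly (dF/du)*(du/dx) for that inner function.
Check: d/dx[-5*cos(x**2/4 - 2*x/3)] = 5*x*sin(x**2/4 - 2*x/3)/2 - 10*sin(x**2/4 - 2*x/3)/3 = f(x).

An antiderivative is F(x) = -5*cos(x**2/4 - 2*x/3).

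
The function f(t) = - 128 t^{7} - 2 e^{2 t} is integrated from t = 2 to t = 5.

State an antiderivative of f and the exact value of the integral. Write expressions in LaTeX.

Integrate term by term and add the pieces.
F(t) = - 16 t^{8} - e^{2 t} is an antiderivative of f.
Check: d/dt[- 16 t^{8} - e^{2 t}] = - 128 t^{7} - 2 e^{2 t} = f(t).
F(5) = -6250000 - e^{10}; F(2) = -4096 - e^{4}.
Integral = F(5) - F(2) = -6245904 - e^{10} + e^{4}.

Antiderivative: F(t) = - 16 t^{8} - e^{2 t}; value = -6245904 - e^{10} + e^{4}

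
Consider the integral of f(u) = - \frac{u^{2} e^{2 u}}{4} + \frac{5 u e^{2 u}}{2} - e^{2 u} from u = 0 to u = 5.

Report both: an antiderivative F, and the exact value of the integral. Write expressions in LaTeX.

Antiderivative: F(u) = - \frac{u^{2} e^{2 u}}{8} + \frac{11 u e^{2 u}}{8} - \frac{19 e^{2 u}}{16}; value = \frac{19}{16} + \frac{41 e^{10}}{16}

Recognize the product-rule pattern: f = v'r + vr' with v = - \frac{u^{2}}{8} + \frac{11 u}{8} - \frac{19}{16}, r = e^{2 u}, so integration by parts undoes it.
F(u) = - \frac{u^{2} e^{2 u}}{8} + \frac{11 u e^{2 u}}{8} - \frac{19 e^{2 u}}{16} is an antiderivative of f.
Check: d/du[- \frac{u^{2} e^{2 u}}{8} + \frac{11 u e^{2 u}}{8} - \frac{19 e^{2 u}}{16}] = - \frac{u^{2} e^{2 u}}{4} + \frac{5 u e^{2 u}}{2} - e^{2 u} = f(u).
F(5) = \frac{41 e^{10}}{16}; F(0) = - \frac{19}{16}.
Integral = F(5) - F(0) = \frac{19}{16} + \frac{41 e^{10}}{16}.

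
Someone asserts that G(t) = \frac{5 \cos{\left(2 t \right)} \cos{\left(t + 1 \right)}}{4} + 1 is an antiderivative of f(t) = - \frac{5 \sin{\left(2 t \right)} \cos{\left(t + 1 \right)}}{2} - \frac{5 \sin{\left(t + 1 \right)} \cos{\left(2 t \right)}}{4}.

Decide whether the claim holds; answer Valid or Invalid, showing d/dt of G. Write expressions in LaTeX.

Valid. The derivative of G reproduces f.

d/dt[G] = - \frac{5 \sin{\left(2 t \right)} \cos{\left(t + 1 \right)}}{2} - \frac{5 \sin{\left(t + 1 \right)} \cos{\left(2 t \right)}}{4}
This equals f(t) exactly, so the claim holds.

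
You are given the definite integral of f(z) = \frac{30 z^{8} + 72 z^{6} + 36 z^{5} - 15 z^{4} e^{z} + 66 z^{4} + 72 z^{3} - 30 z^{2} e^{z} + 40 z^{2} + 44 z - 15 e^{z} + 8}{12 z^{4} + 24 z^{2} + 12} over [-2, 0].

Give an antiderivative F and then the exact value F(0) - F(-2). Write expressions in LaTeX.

A first test for any F(z): its z-derivative must equal f(z) identically.
F(z) = \frac{6 z^{5} \left(z^{2} + 1\right) + 4 z^{3} \left(z^{2} + 1\right) + 18 z^{2} \left(z^{2} + 1\right) + 36 z^{2} + 12 z \left(z^{2} + 1\right) - 4 z - 15 \left(z^{2} + 1\right) e^{z} + 32}{12 \left(z^{2} + 1\right)} is an antiderivative of f.
Check: d/dz[\frac{6 z^{5} \left(z^{2} + 1\right) + 4 z^{3} \left(z^{2} + 1\right) + 18 z^{2} \left(z^{2} + 1\right) + 36 z^{2} + 12 z \left(z^{2} + 1\right) - 4 z - 15 \left(z^{2} + 1\right) e^{z} + 32}{12 \left(z^{2} + 1\right)}] = \frac{30 z^{8} + 72 z^{6} + 36 z^{5} - 15 z^{4} e^{z} + 66 z^{4} + 72 z^{3} - 30 z^{2} e^{z} + 40 z^{2} + 44 z - 15 e^{z} + 8}{12 z^{4} + 24 z^{2} + 12} = f(z).
F(0) = \frac{17}{12}; F(-2) = - \frac{58}{5} - \frac{5}{4 e^{2}}.
Integral = F(0) - F(-2) = \frac{5}{4 e^{2}} + \frac{781}{60}.

Antiderivative: F(z) = \frac{6 z^{5} \left(z^{2} + 1\right) + 4 z^{3} \left(z^{2} + 1\right) + 18 z^{2} \left(z^{2} + 1\right) + 36 z^{2} + 12 z \left(z^{2} + 1\right) - 4 z - 15 \left(z^{2} + 1\right) e^{z} + 32}{12 \left(z^{2} + 1\right)}; value = \frac{5}{4 e^{2}} + \frac{781}{60}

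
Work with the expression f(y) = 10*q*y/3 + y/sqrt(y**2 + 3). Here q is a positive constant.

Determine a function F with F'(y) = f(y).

Integrate term by term and add the pieces.
Check: d/dy[5*q*y**2/3 + sqrt(y**2 + 3)] = (10*q*y*sqrt(y**2 + 3) + 3*y)/(3*sqrt(y**2 + 3)), which equals f(y).

An antiderivative is F(y) = 5*q*y**2/3 + sqrt(y**2 + 3).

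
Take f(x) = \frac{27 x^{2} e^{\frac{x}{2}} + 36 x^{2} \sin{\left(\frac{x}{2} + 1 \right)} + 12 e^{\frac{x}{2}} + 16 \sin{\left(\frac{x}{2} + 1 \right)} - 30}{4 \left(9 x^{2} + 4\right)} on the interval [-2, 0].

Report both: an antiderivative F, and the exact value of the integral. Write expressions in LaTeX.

Antiderivative: F(x) = \frac{3 e^{\frac{x}{2}}}{2} - 2 \cos{\left(\frac{x}{2} + 1 \right)} - \frac{5 \operatorname{atan}{\left(\frac{3 x}{2} \right)}}{4}; value = - \frac{5 \operatorname{atan}{\left(3 \right)}}{4} - 2 \cos{\left(1 \right)} - \frac{3}{2 e} + \frac{7}{2}

A first test for any F(x): its x-derivative must equal f(x) identically.
F(x) = \frac{3 e^{\frac{x}{2}}}{2} - 2 \cos{\left(\frac{x}{2} + 1 \right)} - \frac{5 \operatorname{atan}{\left(\frac{3 x}{2} \right)}}{4} is an antiderivative of f.
Check: d/dx[\frac{3 e^{\frac{x}{2}}}{2} - 2 \cos{\left(\frac{x}{2} + 1 \right)} - \frac{5 \operatorname{atan}{\left(\frac{3 x}{2} \right)}}{4}] = \frac{27 x^{2} e^{\frac{x}{2}} + 36 x^{2} \sin{\left(\frac{x}{2} + 1 \right)} + 12 e^{\frac{x}{2}} + 16 \sin{\left(\frac{x}{2} + 1 \right)} - 30}{36 x^{2} + 16}, which equals f(x).
F(0) = \frac{3}{2} - 2 \cos{\left(1 \right)}; F(-2) = -2 + \frac{3}{2 e} + \frac{5 \operatorname{atan}{\left(3 \right)}}{4}.
Integral = F(0) - F(-2) = - \frac{5 \operatorname{atan}{\left(3 \right)}}{4} - 2 \cos{\left(1 \right)} - \frac{3}{2 e} + \frac{7}{2}.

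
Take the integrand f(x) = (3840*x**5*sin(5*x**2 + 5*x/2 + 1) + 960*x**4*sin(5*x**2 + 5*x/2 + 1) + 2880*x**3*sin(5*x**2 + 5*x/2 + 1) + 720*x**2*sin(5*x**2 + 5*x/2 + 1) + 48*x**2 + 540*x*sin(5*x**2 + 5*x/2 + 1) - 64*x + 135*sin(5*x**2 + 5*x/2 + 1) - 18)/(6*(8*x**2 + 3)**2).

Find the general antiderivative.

F(x) = (1/3 - x/2)/(4*x**2 + 3/2) - cos(5*x**2 + 5*x/2 + 1) + C

A first test for any F(x): its x-derivative must equal f(x) identically.
Check: d/dx[(1/3 - x/2)/(4*x**2 + 3/2) - cos(5*x**2 + 5*x/2 + 1)] = (3840*x**5*sin(5*x**2 + 5*x/2 + 1) + 960*x**4*sin(5*x**2 + 5*x/2 + 1) + 2880*x**3*sin(5*x**2 + 5*x/2 + 1) + 720*x**2*sin(5*x**2 + 5*x/2 + 1) + 48*x**2 + 540*x*sin(5*x**2 + 5*x/2 + 1) - 64*x + 135*sin(5*x**2 + 5*x/2 + 1) - 18)/(384*x**4 + 288*x**2 + 54), which equals f(x).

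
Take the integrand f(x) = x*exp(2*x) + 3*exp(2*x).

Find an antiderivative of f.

An antiderivative is F(x) = (2*x + 5)*exp(2*x)/4.

Recognize the product-rule pattern: f = u'v + uv' with u = x/2 + 5/4, v = exp(2*x), so integration by parts undoes it.
Check: d/dx[(2*x + 5)*exp(2*x)/4] = x*exp(2*x) + 3*exp(2*x) = f(x).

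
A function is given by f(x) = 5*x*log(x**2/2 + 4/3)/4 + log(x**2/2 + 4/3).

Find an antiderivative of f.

An antiderivative is F(x) = (15*x**2*log(x**2/2 + 4/3) - 15*x**2 + 24*x*log(x**2/2 + 4/3) - 48*x + 40*log(x**2 + 8/3) + 32*sqrt(6)*atan(sqrt(6)*x/4))/24.

The integrand splits into summands that can be handled one at a time.
Check: d/dx[(15*x**2*log(x**2/2 + 4/3) - 15*x**2 + 24*x*log(x**2/2 + 4/3) - 48*x + 40*log(x**2 + 8/3) + 32*sqrt(6)*atan(sqrt(6)*x/4))/24] = 5*x*log(3*x**2 + 8)/4 - 5*x*log(6)/4 + log(3*x**2 + 8) - log(6), which equals f(x).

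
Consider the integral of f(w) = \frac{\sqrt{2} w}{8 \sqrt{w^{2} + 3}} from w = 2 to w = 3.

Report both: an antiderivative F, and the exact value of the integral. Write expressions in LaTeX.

Antiderivative: F(w) = \frac{\sqrt{\frac{w^{2}}{2} + \frac{3}{2}}}{4}; value = - \frac{\sqrt{14}}{8} + \frac{\sqrt{6}}{4}

The substitution u = \frac{w^{2}}{2} + \frac{3}{2} works: f is exactly (dF/du)*(du/dw) for that inner function.
F(w) = \frac{\sqrt{\frac{w^{2}}{2} + \frac{3}{2}}}{4} is an antiderivative of f.
Check: d/dw[\frac{\sqrt{\frac{w^{2}}{2} + \frac{3}{2}}}{4}] = \frac{\sqrt{2} w}{8 \sqrt{w^{2} + 3}} = f(w).
F(3) = \frac{\sqrt{6}}{4}; F(2) = \frac{\sqrt{14}}{8}.
Integral = F(3) - F(2) = - \frac{\sqrt{14}}{8} + \frac{\sqrt{6}}{4}.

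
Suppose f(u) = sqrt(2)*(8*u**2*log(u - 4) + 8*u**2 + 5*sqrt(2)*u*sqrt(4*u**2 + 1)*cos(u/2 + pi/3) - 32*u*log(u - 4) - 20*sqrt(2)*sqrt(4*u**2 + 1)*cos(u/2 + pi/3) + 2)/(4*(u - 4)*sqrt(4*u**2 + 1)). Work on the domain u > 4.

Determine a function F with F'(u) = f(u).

Check any antiderivative F(u) by computing F'(u) and comparing it with f(u).
Check: d/du[(sqrt(2)*sqrt(4*u**2 + 1)*log(u - 4) + 10*sin(u/2 + pi/3))/2] = (4*sqrt(2)*u**2*log(u - 4) + 4*sqrt(2)*u**2 + 5*u*sqrt(4*u**2 + 1)*cos(u/2 + pi/3) - 16*sqrt(2)*u*log(u - 4) - 20*sqrt(4*u**2 + 1)*cos(u/2 + pi/3) + sqrt(2))/(2*u*sqrt(4*u**2 + 1) - 8*sqrt(4*u**2 + 1)), which equals f(u).

An antiderivative is F(u) = (sqrt(2)*sqrt(4*u**2 + 1)*log(u - 4) + 10*sin(u/2 + pi/3))/2.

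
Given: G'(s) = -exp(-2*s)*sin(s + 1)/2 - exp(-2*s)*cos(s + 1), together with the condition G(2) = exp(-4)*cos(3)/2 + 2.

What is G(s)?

G'(s) has the shape u'v + uv' for u = cos(s + 1)/2 and v = exp(-2*s) — it is the derivative of the product u*v.
A general antiderivative is exp(-2*s)*cos(s + 1)/2 + C.
The condition gives C = exp(-4)*cos(3)/2 + 2 - (exp(-4)*cos(3)/2) = 2.
So G(s) = (4*exp(2*s) + cos(s + 1))*exp(-2*s)/2.
Check: d/ds[(4*exp(2*s) + cos(s + 1))*exp(-2*s)/2] = (-sin(s + 1) - 2*cos(s + 1))*exp(-2*s)/2, which equals G'(s).

G(s) = (4*exp(2*s) + cos(s + 1))*exp(-2*s)/2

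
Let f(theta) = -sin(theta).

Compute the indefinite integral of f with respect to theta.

For F(theta) to be correct the identity F'(theta) - f(theta) = 0 must hold.
Check: d/dtheta[cos(theta)] = -sin(theta) = f(theta).

F(theta) = cos(theta) + C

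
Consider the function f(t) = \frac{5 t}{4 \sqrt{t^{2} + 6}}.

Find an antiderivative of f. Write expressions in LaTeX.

An antiderivative is F(t) = \frac{5 \sqrt{t^{2} + 6}}{4}.

f matches the chain-rule pattern g'(h)*h' with inner function h(t) = t^{2} + 6; substituting u = h(t) collapses the integral.
Check: d/dt[\frac{5 \sqrt{t^{2} + 6}}{4}] = \frac{5 t}{4 \sqrt{t^{2} + 6}} = f(t).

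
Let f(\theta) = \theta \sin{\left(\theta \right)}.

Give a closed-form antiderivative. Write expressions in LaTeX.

Check any antiderivative F(\theta) by computing F'(\theta) and comparing it with f(\theta).
Check: d/d\theta[- \theta \cos{\left(\theta \right)} + \sin{\left(\theta \right)}] = \theta \sin{\left(\theta \right)} = f(\theta).

An antiderivative is F(\theta) = - \theta \cos{\left(\theta \right)} + \sin{\left(\theta \right)}.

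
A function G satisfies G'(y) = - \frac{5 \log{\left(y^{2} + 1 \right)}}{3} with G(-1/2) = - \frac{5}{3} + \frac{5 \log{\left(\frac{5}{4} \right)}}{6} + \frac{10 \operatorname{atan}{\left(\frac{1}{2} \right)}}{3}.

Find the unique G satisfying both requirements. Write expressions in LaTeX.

Recover the given G'(y) by differentiating a candidate G(y); any mismatch rules it out.
A general antiderivative is - \frac{5 y \log{\left(y^{2} + 1 \right)}}{3} + \frac{10 y}{3} - \frac{10 \operatorname{atan}{\left(y \right)}}{3} + C.
The condition gives C = - \frac{5}{3} + \frac{5 \log{\left(\frac{5}{4} \right)}}{6} + \frac{10 \operatorname{atan}{\left(\frac{1}{2} \right)}}{3} - (- \frac{5}{3} + \frac{5 \log{\left(\frac{5}{4} \right)}}{6} + \frac{10 \operatorname{atan}{\left(\frac{1}{2} \right)}}{3}) = 0.
So G(y) = - \frac{5 y \log{\left(y^{2} + 1 \right)}}{3} + \frac{10 y}{3} - \frac{10 \operatorname{atan}{\left(y \right)}}{3}.
Check: d/dy[- \frac{5 y \log{\left(y^{2} + 1 \right)}}{3} + \frac{10 y}{3} - \frac{10 \operatorname{atan}{\left(y \right)}}{3}] = - \frac{5 \log{\left(y^{2} + 1 \right)}}{3} = G'(y).

G(y) = - \frac{5 y \log{\left(y^{2} + 1 \right)}}{3} + \frac{10 y}{3} - \frac{10 \operatorname{atan}{\left(y \right)}}{3}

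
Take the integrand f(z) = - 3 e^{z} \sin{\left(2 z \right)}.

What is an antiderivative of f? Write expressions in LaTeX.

Since d/dz undoes antidifferentiation here, F'(z) = f(z) is required of F(z).
Check: d/dz[- \frac{3 e^{z} \sin{\left(2 z \right)}}{5} + \frac{6 e^{z} \cos{\left(2 z \right)}}{5}] = - 3 e^{z} \sin{\left(2 z \right)} = f(z).

An antiderivative is F(z) = - \frac{3 e^{z} \sin{\left(2 z \right)}}{5} + \frac{6 e^{z} \cos{\left(2 z \right)}}{5}.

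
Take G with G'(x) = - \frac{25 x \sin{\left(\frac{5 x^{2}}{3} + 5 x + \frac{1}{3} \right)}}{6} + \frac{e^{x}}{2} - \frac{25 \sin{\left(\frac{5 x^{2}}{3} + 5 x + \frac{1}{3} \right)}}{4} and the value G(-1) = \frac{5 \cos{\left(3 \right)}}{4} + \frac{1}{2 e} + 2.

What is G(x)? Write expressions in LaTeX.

G(x) = \frac{e^{x}}{2} + \frac{5 \cos{\left(\frac{5 x^{2}}{3} + 5 x + \frac{1}{3} \right)}}{4} + 2

Integrate term by term and add the pieces.
A general antiderivative is \frac{e^{x}}{2} + \frac{5 \cos{\left(\frac{5 x^{2}}{3} + 5 x + \frac{1}{3} \right)}}{4} + C.
The condition gives C = \frac{5 \cos{\left(3 \right)}}{4} + \frac{1}{2 e} + 2 - (\frac{5 \cos{\left(3 \right)}}{4} + \frac{1}{2 e}) = 2.
So G(x) = \frac{e^{x}}{2} + \frac{5 \cos{\left(\frac{5 x^{2}}{3} + 5 x + \frac{1}{3} \right)}}{4} + 2.
Check: d/dx[\frac{e^{x}}{2} + \frac{5 \cos{\left(\frac{5 x^{2}}{3} + 5 x + \frac{1}{3} \right)}}{4} + 2] = - \frac{25 x \sin{\left(\frac{5 x^{2}}{3} + 5 x + \frac{1}{3} \right)}}{6} + \frac{e^{x}}{2} - \frac{25 \sin{\left(\frac{5 x^{2}}{3} + 5 x + \frac{1}{3} \right)}}{4} = G'(x).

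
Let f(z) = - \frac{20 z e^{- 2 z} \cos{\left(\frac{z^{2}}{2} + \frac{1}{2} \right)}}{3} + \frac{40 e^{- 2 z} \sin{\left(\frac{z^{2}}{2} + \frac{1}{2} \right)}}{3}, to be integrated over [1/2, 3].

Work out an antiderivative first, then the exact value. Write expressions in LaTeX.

Antiderivative: F(z) = - \frac{20 e^{- 2 z} \sin{\left(\frac{z^{2}}{2} + \frac{1}{2} \right)}}{3}; value = - \frac{20 \sin{\left(5 \right)}}{3 e^{6}} + \frac{20 \sin{\left(\frac{5}{8} \right)}}{3 e}

f has the shape u'v + uv' for u = - \frac{20 e^{- 2 z}}{3} and v = \sin{\left(\frac{z^{2}}{2} + \frac{1}{2} \right)} — it is the derivative of the product u*v.
F(z) = - \frac{20 e^{- 2 z} \sin{\left(\frac{z^{2}}{2} + \frac{1}{2} \right)}}{3} is an antiderivative of f.
Check: d/dz[- \frac{20 e^{- 2 z} \sin{\left(\frac{z^{2}}{2} + \frac{1}{2} \right)}}{3}] = \frac{\left(- 20 z \cos{\left(\frac{z^{2}}{2} + \frac{1}{2} \right)} + 40 \sin{\left(\frac{z^{2}}{2} + \frac{1}{2} \right)}\right) e^{- 2 z}}{3}, which equals f(z).
F(3) = - \frac{20 \sin{\left(5 \right)}}{3 e^{6}}; F(1/2) = - \frac{20 \sin{\left(\frac{5}{8} \right)}}{3 e}.
Integral = F(3) - F(1/2) = - \frac{20 \sin{\left(5 \right)}}{3 e^{6}} + \frac{20 \sin{\left(\frac{5}{8} \right)}}{3 e}.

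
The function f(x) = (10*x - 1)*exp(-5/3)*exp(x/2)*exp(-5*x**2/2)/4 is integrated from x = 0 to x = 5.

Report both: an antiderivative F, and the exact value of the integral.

The substitution u = -5*x**2/2 + x/2 - 5/3 works: f is exactly (dF/du)*(du/dx) for that inner function.
F(x) = -exp(-5/3)*exp(x/2)*exp(-5*x**2/2)/2 is an antiderivative of f.
Check: d/dx[-exp(-5/3)*exp(x/2)*exp(-5*x**2/2)/2] = (10*x*exp(x/2) - exp(x/2))*exp(-5/3)*exp(-5*x**2/2)/4, which equals f(x).
F(5) = -exp(-185/3)/2; F(0) = -exp(-5/3)/2.
Integral = F(5) - F(0) = -exp(-185/3)/2 + exp(-5/3)/2.

Antiderivative: F(x) = -exp(-5/3)*exp(x/2)*exp(-5*x**2/2)/2; value = -exp(-185/3)/2 + exp(-5/3)/2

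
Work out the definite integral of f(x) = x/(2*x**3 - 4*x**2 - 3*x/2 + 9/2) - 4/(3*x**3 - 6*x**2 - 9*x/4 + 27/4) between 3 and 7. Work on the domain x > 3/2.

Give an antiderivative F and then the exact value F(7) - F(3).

The denominator factors as 3*(x + 1)*(2*x - 3)**2; partial fractions split f into directly integrable pieces: 44/(75*(2*x - 3)) - 14/(15*(2*x - 3)**2) - 22/(75*(x + 1)).
F(x) = (22*(2*x - 3)*log(x - 3/2) - 22*(2*x - 3)*log(x + 1) + 35)/(75*(2*x - 3)) is an antiderivative of f.
Check: d/dx[(22*(2*x - 3)*log(x - 3/2) - 22*(2*x - 3)*log(x + 1) + 35)/(75*(2*x - 3))] = (6*x - 16)/(12*x**3 - 24*x**2 - 9*x + 27), which equals f(x).
F(7) = -22*log(8)/75 + 7/165 + 22*log(11/2)/75; F(3) = -22*log(4)/75 + 22*log(3/2)/75 + 7/45.
Integral = F(7) - F(3) = -22*log(8)/75 - 22*log(3/2)/75 - 56/495 + 22*log(4)/75 + 22*log(11/2)/75.

Antiderivative: F(x) = (22*(2*x - 3)*log(x - 3/2) - 22*(2*x - 3)*log(x + 1) + 35)/(75*(2*x - 3)); value = -22*log(8)/75 - 22*log(3/2)/75 - 56/495 + 22*log(4)/75 + 22*log(11/2)/75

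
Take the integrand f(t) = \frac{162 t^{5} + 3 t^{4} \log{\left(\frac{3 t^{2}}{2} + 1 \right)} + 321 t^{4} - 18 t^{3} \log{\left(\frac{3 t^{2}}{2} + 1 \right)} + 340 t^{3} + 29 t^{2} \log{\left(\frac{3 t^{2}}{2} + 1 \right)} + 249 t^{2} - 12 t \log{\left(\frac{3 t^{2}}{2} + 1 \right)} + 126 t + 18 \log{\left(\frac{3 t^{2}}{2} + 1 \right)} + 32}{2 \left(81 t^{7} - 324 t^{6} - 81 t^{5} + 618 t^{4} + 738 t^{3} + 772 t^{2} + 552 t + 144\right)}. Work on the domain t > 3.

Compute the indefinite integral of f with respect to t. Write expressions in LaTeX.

Differentiate the proposed F(t) back; it has to land on f(t) exactly.
Check: d/dt[- \frac{\log{\left(\frac{3 t^{2}}{2} + 1 \right)}}{12 \left(3 t + 2\right)^{2}} - \frac{1}{t - 3}] = \frac{162 t^{5} + 3 t^{4} \log{\left(\frac{3 t^{2}}{2} + 1 \right)} + 321 t^{4} - 18 t^{3} \log{\left(\frac{3 t^{2}}{2} + 1 \right)} + 340 t^{3} + 29 t^{2} \log{\left(\frac{3 t^{2}}{2} + 1 \right)} + 249 t^{2} - 12 t \log{\left(\frac{3 t^{2}}{2} + 1 \right)} + 126 t + 18 \log{\left(\frac{3 t^{2}}{2} + 1 \right)} + 32}{162 t^{7} - 648 t^{6} - 162 t^{5} + 1236 t^{4} + 1476 t^{3} + 1544 t^{2} + 1104 t + 288}, which equals f(t).

F(t) = - \frac{\log{\left(\frac{3 t^{2}}{2} + 1 \right)}}{12 \left(3 t + 2\right)^{2}} - \frac{1}{t - 3} + C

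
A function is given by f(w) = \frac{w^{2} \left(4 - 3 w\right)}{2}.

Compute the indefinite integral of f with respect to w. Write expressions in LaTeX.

F(w) = \frac{w^{3} \left(16 - 9 w\right)}{24} + C

Check any antiderivative F(w) by computing F'(w) and comparing it with f(w).
Check: d/dw[\frac{w^{3} \left(16 - 9 w\right)}{24}] = - \frac{3 w^{3}}{2} + 2 w^{2}, which equals f(w).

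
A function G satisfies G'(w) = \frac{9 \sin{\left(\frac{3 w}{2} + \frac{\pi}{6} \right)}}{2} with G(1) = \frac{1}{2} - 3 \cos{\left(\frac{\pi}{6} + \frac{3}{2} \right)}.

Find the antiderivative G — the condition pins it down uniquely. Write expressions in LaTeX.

G(w) = \frac{1}{2} - 3 \cos{\left(\frac{3 w}{2} + \frac{\pi}{6} \right)}

Recover the given G'(w) by differentiating a candidate G(w); any mismatch rules it out.
A general antiderivative is - 3 \cos{\left(\frac{3 w}{2} + \frac{\pi}{6} \right)} + C.
The condition gives C = \frac{1}{2} - 3 \cos{\left(\frac{\pi}{6} + \frac{3}{2} \right)} - (- 3 \cos{\left(\frac{\pi}{6} + \frac{3}{2} \right)}) = \frac{1}{2}.
So G(w) = \frac{1}{2} - 3 \cos{\left(\frac{3 w}{2} + \frac{\pi}{6} \right)}.
Check: d/dw[\frac{1}{2} - 3 \cos{\left(\frac{3 w}{2} + \frac{\pi}{6} \right)}] = \frac{9 \sin{\left(\frac{3 w}{2} + \frac{\pi}{6} \right)}}{2} = G'(w).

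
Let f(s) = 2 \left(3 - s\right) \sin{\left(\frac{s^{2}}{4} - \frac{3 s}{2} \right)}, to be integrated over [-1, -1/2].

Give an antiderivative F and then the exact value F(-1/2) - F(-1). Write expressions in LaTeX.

The substitution u = \frac{s^{2}}{4} - \frac{3 s}{2} works: f is exactly (dF/du)*(du/ds) for that inner function.
F(s) = 4 \cos{\left(\frac{s^{2}}{4} - \frac{3 s}{2} \right)} is an antiderivative of f.
Check: d/ds[4 \cos{\left(\frac{s^{2}}{4} - \frac{3 s}{2} \right)}] = - 2 s \sin{\left(\frac{s^{2}}{4} - \frac{3 s}{2} \right)} + 6 \sin{\left(\frac{s^{2}}{4} - \frac{3 s}{2} \right)}, which equals f(s).
F(-1/2) = 4 \cos{\left(\frac{13}{16} \right)}; F(-1) = 4 \cos{\left(\frac{7}{4} \right)}.
Integral = F(-1/2) - F(-1) = - 4 \cos{\left(\frac{7}{4} \right)} + 4 \cos{\left(\frac{13}{16} \right)}.

Antiderivative: F(s) = 4 \cos{\left(\frac{s^{2}}{4} - \frac{3 s}{2} \right)}; value = - 4 \cos{\left(\frac{7}{4} \right)} + 4 \cos{\left(\frac{13}{16} \right)}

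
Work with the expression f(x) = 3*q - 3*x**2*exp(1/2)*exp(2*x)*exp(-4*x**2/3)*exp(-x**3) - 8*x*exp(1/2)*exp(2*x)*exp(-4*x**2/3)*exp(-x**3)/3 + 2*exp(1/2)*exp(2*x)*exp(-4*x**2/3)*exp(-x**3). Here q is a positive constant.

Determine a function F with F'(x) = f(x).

The integrand splits into summands that can be handled one at a time.
Check: d/dx[3*q*x + exp(1/2)*exp(2*x)*exp(-4*x**2/3)*exp(-x**3)] = (9*q*exp(4*x**2/3)*exp(x**3) - 9*x**2*exp(1/2)*exp(2*x) - 8*x*exp(1/2)*exp(2*x) + 6*exp(1/2)*exp(2*x))*exp(-4*x**2/3)*exp(-x**3)/3, which equals f(x).

An antiderivative is F(x) = 3*q*x + exp(1/2)*exp(2*x)*exp(-4*x**2/3)*exp(-x**3).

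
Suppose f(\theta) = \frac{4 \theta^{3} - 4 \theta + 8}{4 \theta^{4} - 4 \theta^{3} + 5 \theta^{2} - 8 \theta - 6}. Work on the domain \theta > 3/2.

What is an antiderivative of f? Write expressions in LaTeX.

Factor the denominator (\left(2 \theta - 3\right) \left(2 \theta + 1\right) \left(\theta^{2} + 2\right)) and decompose: f = \frac{4 \left(41 \theta + 2\right)}{153 \left(\theta^{2} + 2\right)} - \frac{19}{18 \left(2 \theta + 1\right)} + \frac{31}{34 \left(2 \theta - 3\right)}; each piece integrates to a log, atan, or power term.
Check: d/d\theta[\frac{31 \log{\left(\theta - \frac{3}{2} \right)}}{68} - \frac{19 \log{\left(\theta + \frac{1}{2} \right)}}{36} + \frac{82 \log{\left(\theta^{2} + 2 \right)}}{153} + \frac{4 \sqrt{2} \operatorname{atan}{\left(\frac{\sqrt{2} \theta}{2} \right)}}{153}] = \frac{4 \theta^{3} - 4 \theta + 8}{4 \theta^{4} - 4 \theta^{3} + 5 \theta^{2} - 8 \theta - 6} = f(\theta).

An antiderivative is F(\theta) = \frac{31 \log{\left(\theta - \frac{3}{2} \right)}}{68} - \frac{19 \log{\left(\theta + \frac{1}{2} \right)}}{36} + \frac{82 \log{\left(\theta^{2} + 2 \right)}}{153} + \frac{4 \sqrt{2} \operatorname{atan}{\left(\frac{\sqrt{2} \theta}{2} \right)}}{153}.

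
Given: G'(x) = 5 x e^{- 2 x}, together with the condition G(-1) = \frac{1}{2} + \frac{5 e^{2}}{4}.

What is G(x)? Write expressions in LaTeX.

G(x) = \frac{\left(- 10 x + 2 e^{2 x} - 5\right) e^{- 2 x}}{4}

Recognize the product-rule pattern: G'(x) = u'v + uv' with u = - \frac{5 x}{2} - \frac{5}{4}, v = e^{- 2 x}, so integration by parts undoes it.
A general antiderivative is \frac{\left(- 10 x - 5\right) e^{- 2 x}}{4} + C.
The condition gives C = \frac{1}{2} + \frac{5 e^{2}}{4} - (\frac{5 e^{2}}{4}) = \frac{1}{2}.
So G(x) = \frac{\left(- 10 x + 2 e^{2 x} - 5\right) e^{- 2 x}}{4}.
Check: d/dx[\frac{\left(- 10 x + 2 e^{2 x} - 5\right) e^{- 2 x}}{4}] = 5 x e^{- 2 x} = G'(x).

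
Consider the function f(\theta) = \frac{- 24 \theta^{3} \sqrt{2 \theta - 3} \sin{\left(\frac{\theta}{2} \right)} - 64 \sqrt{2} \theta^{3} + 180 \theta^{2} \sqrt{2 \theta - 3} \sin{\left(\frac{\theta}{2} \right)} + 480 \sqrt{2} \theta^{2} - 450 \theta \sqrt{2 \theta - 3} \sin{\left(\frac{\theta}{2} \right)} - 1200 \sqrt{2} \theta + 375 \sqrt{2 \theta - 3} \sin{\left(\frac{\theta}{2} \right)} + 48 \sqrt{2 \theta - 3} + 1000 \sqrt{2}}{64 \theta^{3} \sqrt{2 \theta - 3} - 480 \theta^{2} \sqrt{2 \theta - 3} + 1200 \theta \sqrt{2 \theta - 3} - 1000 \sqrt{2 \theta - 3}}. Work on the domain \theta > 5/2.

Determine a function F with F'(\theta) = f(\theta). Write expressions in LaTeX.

An antiderivative is F(\theta) = - 2 \sqrt{\theta - \frac{3}{2}} + \frac{3 \cos{\left(\frac{\theta}{2} \right)}}{4} - \frac{3}{8 \theta^{2} - 40 \theta + 50}.

Any candidate F(\theta) must reproduce f(\theta) exactly when differentiated.
Check: d/d\theta[- 2 \sqrt{\theta - \frac{3}{2}} + \frac{3 \cos{\left(\frac{\theta}{2} \right)}}{4} - \frac{3}{8 \theta^{2} - 40 \theta + 50}] = \frac{- 24 \theta^{3} \sqrt{2 \theta - 3} \sin{\left(\frac{\theta}{2} \right)} - 64 \sqrt{2} \theta^{3} + 180 \theta^{2} \sqrt{2 \theta - 3} \sin{\left(\frac{\theta}{2} \right)} + 480 \sqrt{2} \theta^{2} - 450 \theta \sqrt{2 \theta - 3} \sin{\left(\frac{\theta}{2} \right)} - 1200 \sqrt{2} \theta + 375 \sqrt{2 \theta - 3} \sin{\left(\frac{\theta}{2} \right)} + 48 \sqrt{2 \theta - 3} + 1000 \sqrt{2}}{64 \theta^{3} \sqrt{2 \theta - 3} - 480 \theta^{2} \sqrt{2 \theta - 3} + 1200 \theta \sqrt{2 \theta - 3} - 1000 \sqrt{2 \theta - 3}} = f(\theta).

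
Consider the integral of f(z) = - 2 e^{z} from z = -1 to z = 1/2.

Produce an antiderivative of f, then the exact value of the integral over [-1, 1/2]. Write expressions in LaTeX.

Differentiate the proposed F(z) back; it has to land on f(z) exactly.
F(z) = - 2 e^{z} is an antiderivative of f.
Check: d/dz[- 2 e^{z}] = - 2 e^{z} = f(z).
F(1/2) = - 2 e^{\frac{1}{2}}; F(-1) = - \frac{2}{e}.
Integral = F(1/2) - F(-1) = - 2 e^{\frac{1}{2}} + \frac{2}{e}.

Antiderivative: F(z) = - 2 e^{z}; value = - 2 e^{\frac{1}{2}} + \frac{2}{e}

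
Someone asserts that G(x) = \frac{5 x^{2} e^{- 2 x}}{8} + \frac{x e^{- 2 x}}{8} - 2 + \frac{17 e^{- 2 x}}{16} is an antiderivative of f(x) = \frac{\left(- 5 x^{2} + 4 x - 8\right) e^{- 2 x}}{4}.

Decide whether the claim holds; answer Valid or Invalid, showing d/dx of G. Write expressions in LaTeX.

d/dx[G] = \frac{\left(- 5 x^{2} + 4 x - 8\right) e^{- 2 x}}{4}
This equals f(x) exactly, so the claim holds.

Valid: G'(x) = f(x).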